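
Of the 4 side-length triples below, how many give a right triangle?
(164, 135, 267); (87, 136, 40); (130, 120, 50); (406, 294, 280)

2

(164,135,267): 135²+164² = 45121 < 71289 = 267² → obtuse
(87,136,40): 40+87 ≤ 136, not a triangle
(130,120,50): 50²+120² = 16900 = 130² → right
(406,294,280): 280²+294² = 164836 = 406² → right
2 of the 4 are right.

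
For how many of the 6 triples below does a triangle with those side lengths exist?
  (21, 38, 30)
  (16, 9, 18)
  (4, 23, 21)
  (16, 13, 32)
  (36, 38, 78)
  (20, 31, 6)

3

(21,30,38): 21+30 > 38 → valid
(9,16,18): 9+16 > 18 → valid
(4,21,23): 4+21 > 23 → valid
(13,16,32): 13+16 ≤ 32 → not valid
(36,38,78): 36+38 ≤ 78 → not valid
(6,20,31): 6+20 ≤ 31 → not valid
3 of the 6 triples form a triangle.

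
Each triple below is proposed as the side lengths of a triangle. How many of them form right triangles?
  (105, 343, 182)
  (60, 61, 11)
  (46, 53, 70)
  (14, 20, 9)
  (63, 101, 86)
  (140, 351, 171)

1

(105,343,182): 105+182 ≤ 343, not a triangle
(60,61,11): 11²+60² = 3721 = 61² → right
(46,53,70): 46²+53² = 4925 > 4900 = 70² → acute
(14,20,9): 9²+14² = 277 < 400 = 20² → obtuse
(63,101,86): 63²+86² = 11365 > 10201 = 101² → acute
(140,351,171): 140+171 ≤ 351, not a triangle
1 of the 6 is right.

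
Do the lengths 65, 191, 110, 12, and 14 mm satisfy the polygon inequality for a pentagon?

A pentagon exists iff every side is shorter than the sum of the others — equivalently, the longest side is less than the sum of the rest.
Longest side 191 < 201 (sum of the remaining 4), so yes.

Yes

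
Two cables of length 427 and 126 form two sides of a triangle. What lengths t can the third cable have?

301 < t < 553

By the triangle inequality, t must be less than 427 + 126 = 553 and greater than |427 − 126| = 301.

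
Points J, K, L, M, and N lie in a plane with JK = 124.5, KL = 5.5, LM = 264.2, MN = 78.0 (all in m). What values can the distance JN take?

The maximum is all hops collinear in one direction: 124.5 + 5.5 + 264.2 + 78.0 = 472.2.
The longest hop is 264.2; the others sum to 208.0. Folding the others back against it leaves at least 264.2 − 208.0 = 56.2.

56.2 ≤ JN ≤ 472.2 m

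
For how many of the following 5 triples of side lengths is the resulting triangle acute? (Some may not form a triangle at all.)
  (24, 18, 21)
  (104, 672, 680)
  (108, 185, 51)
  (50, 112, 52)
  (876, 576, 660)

1

(24,18,21): 18²+21² = 765 > 576 = 24² → acute
(104,672,680): 104²+672² = 462400 = 680² → right
(108,185,51): 51+108 ≤ 185, not a triangle
(50,112,52): 50+52 ≤ 112, not a triangle
(876,576,660): 576²+660² = 767376 = 876² → right
1 of the 5 is acute.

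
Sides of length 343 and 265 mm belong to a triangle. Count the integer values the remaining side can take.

The third side lies in the open interval (78, 608).
Integers from 79 to 607 inclusive: 607 − 79 + 1 = 529.

529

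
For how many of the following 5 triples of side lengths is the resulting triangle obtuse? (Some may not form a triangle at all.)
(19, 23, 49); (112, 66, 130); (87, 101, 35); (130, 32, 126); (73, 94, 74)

1

(19,23,49): 19+23 ≤ 49, not a triangle
(112,66,130): 66²+112² = 16900 = 130² → right
(87,101,35): 35²+87² = 8794 < 10201 = 101² → obtuse
(130,32,126): 32²+126² = 16900 = 130² → right
(73,94,74): 73²+74² = 10805 > 8836 = 94² → acute
1 of the 5 is obtuse.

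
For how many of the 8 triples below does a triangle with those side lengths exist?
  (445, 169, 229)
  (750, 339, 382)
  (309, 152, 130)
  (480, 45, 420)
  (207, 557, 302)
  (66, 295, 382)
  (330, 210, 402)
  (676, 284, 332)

1

(169,229,445): 169+229 ≤ 445 → not valid
(339,382,750): 339+382 ≤ 750 → not valid
(130,152,309): 130+152 ≤ 309 → not valid
(45,420,480): 45+420 ≤ 480 → not valid
(207,302,557): 207+302 ≤ 557 → not valid
(66,295,382): 66+295 ≤ 382 → not valid
(210,330,402): 210+330 > 402 → valid
(284,332,676): 284+332 ≤ 676 → not valid
1 of the 8 triples forms a triangle.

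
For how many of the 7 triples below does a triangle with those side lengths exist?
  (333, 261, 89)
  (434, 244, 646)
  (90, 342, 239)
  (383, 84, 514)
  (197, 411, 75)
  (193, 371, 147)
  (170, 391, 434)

3

(89,261,333): 89+261 > 333 → valid
(244,434,646): 244+434 > 646 → valid
(90,239,342): 90+239 ≤ 342 → not valid
(84,383,514): 84+383 ≤ 514 → not valid
(75,197,411): 75+197 ≤ 411 → not valid
(147,193,371): 147+193 ≤ 371 → not valid
(170,391,434): 170+391 > 434 → valid
3 of the 7 triples form a triangle.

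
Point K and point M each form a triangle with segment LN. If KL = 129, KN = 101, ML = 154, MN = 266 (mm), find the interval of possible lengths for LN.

From triangle KLN: |129 − 101| < LN < 129 + 101, i.e. 28 < LN < 230.
From triangle MLN: 112 < LN < 420.
Both must hold, so LN lies in the intersection.

112 < LN < 230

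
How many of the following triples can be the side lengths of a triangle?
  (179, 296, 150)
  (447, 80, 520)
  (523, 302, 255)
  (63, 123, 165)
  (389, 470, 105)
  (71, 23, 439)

5

(150,179,296): 150+179 > 296 → valid
(80,447,520): 80+447 > 520 → valid
(255,302,523): 255+302 > 523 → valid
(63,123,165): 63+123 > 165 → valid
(105,389,470): 105+389 > 470 → valid
(23,71,439): 23+71 ≤ 439 → not valid
5 of the 6 triples form a triangle.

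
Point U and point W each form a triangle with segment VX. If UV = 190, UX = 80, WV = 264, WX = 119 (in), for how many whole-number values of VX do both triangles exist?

124

From triangle UVX: 110 < VX < 270.
From triangle WVX: 145 < VX < 383.
Intersection: 145 < VX < 270, so integers 146 through 269: 124 values.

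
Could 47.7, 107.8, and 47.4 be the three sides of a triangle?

No

The longest side is 107.8, but the other two sum to only 95.1.
95.1 < 107.8, so the triangle inequality fails.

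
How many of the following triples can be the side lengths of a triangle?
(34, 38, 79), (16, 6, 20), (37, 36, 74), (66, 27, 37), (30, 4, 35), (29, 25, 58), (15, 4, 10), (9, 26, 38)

(34,38,79): 34+38 ≤ 79 → not valid
(6,16,20): 6+16 > 20 → valid
(36,37,74): 36+37 ≤ 74 → not valid
(27,37,66): 27+37 ≤ 66 → not valid
(4,30,35): 4+30 ≤ 35 → not valid
(25,29,58): 25+29 ≤ 58 → not valid
(4,10,15): 4+10 ≤ 15 → not valid
(9,26,38): 9+26 ≤ 38 → not valid
1 of the 8 triples forms a triangle.

1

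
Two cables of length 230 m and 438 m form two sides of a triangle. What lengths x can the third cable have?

208 < x < 668

By the triangle inequality, x must be less than 230 + 438 = 668 and greater than |230 − 438| = 208.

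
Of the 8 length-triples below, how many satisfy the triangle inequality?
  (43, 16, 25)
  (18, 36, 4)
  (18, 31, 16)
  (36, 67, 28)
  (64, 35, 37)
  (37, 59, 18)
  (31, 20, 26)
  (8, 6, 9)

4

(16,25,43): 16+25 ≤ 43 → not valid
(4,18,36): 4+18 ≤ 36 → not valid
(16,18,31): 16+18 > 31 → valid
(28,36,67): 28+36 ≤ 67 → not valid
(35,37,64): 35+37 > 64 → valid
(18,37,59): 18+37 ≤ 59 → not valid
(20,26,31): 20+26 > 31 → valid
(6,8,9): 6+8 > 9 → valid
4 of the 8 triples form a triangle.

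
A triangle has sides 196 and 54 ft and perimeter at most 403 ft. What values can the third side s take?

142 < s ≤ 153

Triangle inequality alone gives 142 < s < 250.
The perimeter condition gives s ≤ 403 − 196 − 54 = 153.
Intersecting the two: 142 < s ≤ 153.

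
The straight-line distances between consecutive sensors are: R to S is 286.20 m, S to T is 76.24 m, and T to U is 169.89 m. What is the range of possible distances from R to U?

The maximum is all hops collinear in one direction: 286.20 + 76.24 + 169.89 = 532.33.
The longest hop is 286.20; the others sum to 246.13. Folding the others back against it leaves at least 286.20 − 246.13 = 40.07.

40.07 ≤ RU ≤ 532.33 m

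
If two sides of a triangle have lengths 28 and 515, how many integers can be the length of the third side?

The third side lies in the open interval (487, 543).
Integers from 488 to 542 inclusive: 542 − 488 + 1 = 55.

55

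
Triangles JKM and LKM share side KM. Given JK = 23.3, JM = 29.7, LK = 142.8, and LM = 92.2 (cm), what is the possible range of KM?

50.6 < KM < 53.0

From triangle JKM: |23.3 − 29.7| < KM < 23.3 + 29.7, i.e. 6.4 < KM < 53.0.
From triangle LKM: 50.6 < KM < 235.0.
Both must hold, so KM lies in the intersection.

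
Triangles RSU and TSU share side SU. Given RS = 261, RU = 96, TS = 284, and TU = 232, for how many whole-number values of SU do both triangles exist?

From triangle RSU: 165 < SU < 357.
From triangle TSU: 52 < SU < 516.
Intersection: 165 < SU < 357, so integers 166 through 356: 191 values.

191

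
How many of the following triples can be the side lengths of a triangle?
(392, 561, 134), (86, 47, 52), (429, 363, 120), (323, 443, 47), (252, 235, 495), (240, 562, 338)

(134,392,561): 134+392 ≤ 561 → not valid
(47,52,86): 47+52 > 86 → valid
(120,363,429): 120+363 > 429 → valid
(47,323,443): 47+323 ≤ 443 → not valid
(235,252,495): 235+252 ≤ 495 → not valid
(240,338,562): 240+338 > 562 → valid
3 of the 6 triples form a triangle.

3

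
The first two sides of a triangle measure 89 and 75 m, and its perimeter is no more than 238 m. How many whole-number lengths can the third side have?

Triangle inequality: 14 < x < 164. Perimeter ≤ 238 gives x ≤ 238 − 89 − 75 = 74.
So 14 < x ≤ 74; integers 15 through 74: 60 values.

60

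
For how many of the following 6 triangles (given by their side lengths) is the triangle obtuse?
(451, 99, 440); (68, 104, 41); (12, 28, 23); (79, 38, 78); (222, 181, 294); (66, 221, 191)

(451,99,440): 99²+440² = 203401 = 451² → right
(68,104,41): 41²+68² = 6305 < 10816 = 104² → obtuse
(12,28,23): 12²+23² = 673 < 784 = 28² → obtuse
(79,38,78): 38²+78² = 7528 > 6241 = 79² → acute
(222,181,294): 181²+222² = 82045 < 86436 = 294² → obtuse
(66,221,191): 66²+191² = 40837 < 48841 = 221² → obtuse
4 of the 6 are obtuse.

4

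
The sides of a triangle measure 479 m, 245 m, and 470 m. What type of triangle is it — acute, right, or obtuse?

Compare the square of the longest side to the sum of squares of the other two: 245² + 470² = 280925 > 229441 = 479².

acute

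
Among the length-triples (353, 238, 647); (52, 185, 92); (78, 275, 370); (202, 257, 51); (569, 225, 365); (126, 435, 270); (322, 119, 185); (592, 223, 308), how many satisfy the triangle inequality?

(238,353,647): 238+353 ≤ 647 → not valid
(52,92,185): 52+92 ≤ 185 → not valid
(78,275,370): 78+275 ≤ 370 → not valid
(51,202,257): 51+202 ≤ 257 → not valid
(225,365,569): 225+365 > 569 → valid
(126,270,435): 126+270 ≤ 435 → not valid
(119,185,322): 119+185 ≤ 322 → not valid
(223,308,592): 223+308 ≤ 592 → not valid
1 of the 8 triples forms a triangle.

1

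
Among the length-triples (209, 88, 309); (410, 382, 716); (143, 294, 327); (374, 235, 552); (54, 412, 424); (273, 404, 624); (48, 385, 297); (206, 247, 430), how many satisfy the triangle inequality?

(88,209,309): 88+209 ≤ 309 → not valid
(382,410,716): 382+410 > 716 → valid
(143,294,327): 143+294 > 327 → valid
(235,374,552): 235+374 > 552 → valid
(54,412,424): 54+412 > 424 → valid
(273,404,624): 273+404 > 624 → valid
(48,297,385): 48+297 ≤ 385 → not valid
(206,247,430): 206+247 > 430 → valid
6 of the 8 triples form a triangle.

6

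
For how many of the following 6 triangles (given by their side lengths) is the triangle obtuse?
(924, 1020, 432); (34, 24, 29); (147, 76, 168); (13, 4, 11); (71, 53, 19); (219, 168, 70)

4

(924,1020,432): 432²+924² = 1040400 = 1020² → right
(34,24,29): 24²+29² = 1417 > 1156 = 34² → acute
(147,76,168): 76²+147² = 27385 < 28224 = 168² → obtuse
(13,4,11): 4²+11² = 137 < 169 = 13² → obtuse
(71,53,19): 19²+53² = 3170 < 5041 = 71² → obtuse
(219,168,70): 70²+168² = 33124 < 47961 = 219² → obtuse
4 of the 6 are obtuse.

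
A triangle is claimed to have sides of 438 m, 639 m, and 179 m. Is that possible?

No

The longest side is 639, but the other two sum to only 617.
617 < 639, so the triangle inequality fails.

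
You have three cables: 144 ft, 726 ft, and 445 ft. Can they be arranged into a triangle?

No

The longest side is 726, but the other two sum to only 589.
589 < 726, so the triangle inequality fails.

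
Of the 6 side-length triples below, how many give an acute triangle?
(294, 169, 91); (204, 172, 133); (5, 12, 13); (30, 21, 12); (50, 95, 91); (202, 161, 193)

(294,169,91): 91+169 ≤ 294, not a triangle
(204,172,133): 133²+172² = 47273 > 41616 = 204² → acute
(5,12,13): 5²+12² = 169 = 13² → right
(30,21,12): 12²+21² = 585 < 900 = 30² → obtuse
(50,95,91): 50²+91² = 10781 > 9025 = 95² → acute
(202,161,193): 161²+193² = 63170 > 40804 = 202² → acute
3 of the 6 are acute.

3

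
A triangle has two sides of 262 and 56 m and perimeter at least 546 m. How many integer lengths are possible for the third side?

90

Triangle inequality: 206 < x < 318. Perimeter ≥ 546 gives x ≥ 546 − 262 − 56 = 228.
So 228 ≤ x < 318; integers 228 through 317: 90 values.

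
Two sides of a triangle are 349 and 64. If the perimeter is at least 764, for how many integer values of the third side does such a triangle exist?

Triangle inequality: 285 < x < 413. Perimeter ≥ 764 gives x ≥ 764 − 349 − 64 = 351.
So 351 ≤ x < 413; integers 351 through 412: 62 values.

62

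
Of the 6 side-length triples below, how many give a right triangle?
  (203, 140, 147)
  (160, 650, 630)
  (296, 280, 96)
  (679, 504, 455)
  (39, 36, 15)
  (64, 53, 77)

5

(203,140,147): 140²+147² = 41209 = 203² → right
(160,650,630): 160²+630² = 422500 = 650² → right
(296,280,96): 96²+280² = 87616 = 296² → right
(679,504,455): 455²+504² = 461041 = 679² → right
(39,36,15): 15²+36² = 1521 = 39² → right
(64,53,77): 53²+64² = 6905 > 5929 = 77² → acute
5 of the 6 are right.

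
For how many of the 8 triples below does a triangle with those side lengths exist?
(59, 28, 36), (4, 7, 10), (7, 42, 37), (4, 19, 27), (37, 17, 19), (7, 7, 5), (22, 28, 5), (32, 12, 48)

(28,36,59): 28+36 > 59 → valid
(4,7,10): 4+7 > 10 → valid
(7,37,42): 7+37 > 42 → valid
(4,19,27): 4+19 ≤ 27 → not valid
(17,19,37): 17+19 ≤ 37 → not valid
(5,7,7): 5+7 > 7 → valid
(5,22,28): 5+22 ≤ 28 → not valid
(12,32,48): 12+32 ≤ 48 → not valid
4 of the 8 triples form a triangle.

4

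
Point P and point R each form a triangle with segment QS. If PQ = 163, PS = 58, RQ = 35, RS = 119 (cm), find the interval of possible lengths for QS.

From triangle PQS: |163 − 58| < QS < 163 + 58, i.e. 105 < QS < 221.
From triangle RQS: 84 < QS < 154.
Both must hold, so QS lies in the intersection.

105 < QS < 154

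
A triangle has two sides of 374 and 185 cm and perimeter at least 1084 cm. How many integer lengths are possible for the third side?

Triangle inequality: 189 < x < 559. Perimeter ≥ 1084 gives x ≥ 1084 − 374 − 185 = 525.
So 525 ≤ x < 559; integers 525 through 558: 34 values.

34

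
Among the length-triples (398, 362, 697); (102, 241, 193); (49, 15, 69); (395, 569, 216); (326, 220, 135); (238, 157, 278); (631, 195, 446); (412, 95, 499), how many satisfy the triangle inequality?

(362,398,697): 362+398 > 697 → valid
(102,193,241): 102+193 > 241 → valid
(15,49,69): 15+49 ≤ 69 → not valid
(216,395,569): 216+395 > 569 → valid
(135,220,326): 135+220 > 326 → valid
(157,238,278): 157+238 > 278 → valid
(195,446,631): 195+446 > 631 → valid
(95,412,499): 95+412 > 499 → valid
7 of the 8 triples form a triangle.

7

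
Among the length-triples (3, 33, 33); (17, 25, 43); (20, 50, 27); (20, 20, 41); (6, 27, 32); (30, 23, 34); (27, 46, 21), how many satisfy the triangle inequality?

(3,33,33): 3+33 > 33 → valid
(17,25,43): 17+25 ≤ 43 → not valid
(20,27,50): 20+27 ≤ 50 → not valid
(20,20,41): 20+20 ≤ 41 → not valid
(6,27,32): 6+27 > 32 → valid
(23,30,34): 23+30 > 34 → valid
(21,27,46): 21+27 > 46 → valid
4 of the 7 triples form a triangle.

4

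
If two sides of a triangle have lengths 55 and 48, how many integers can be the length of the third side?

The third side lies in the open interval (7, 103).
Integers from 8 to 102 inclusive: 102 − 8 + 1 = 95.

95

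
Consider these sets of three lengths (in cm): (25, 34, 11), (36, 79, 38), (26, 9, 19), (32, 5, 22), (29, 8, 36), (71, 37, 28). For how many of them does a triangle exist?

(11,25,34): 11+25 > 34 → valid
(36,38,79): 36+38 ≤ 79 → not valid
(9,19,26): 9+19 > 26 → valid
(5,22,32): 5+22 ≤ 32 → not valid
(8,29,36): 8+29 > 36 → valid
(28,37,71): 28+37 ≤ 71 → not valid
3 of the 6 triples form a triangle.

3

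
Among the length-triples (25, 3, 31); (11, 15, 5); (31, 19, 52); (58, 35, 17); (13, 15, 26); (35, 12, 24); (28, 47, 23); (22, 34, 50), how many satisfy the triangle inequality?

(3,25,31): 3+25 ≤ 31 → not valid
(5,11,15): 5+11 > 15 → valid
(19,31,52): 19+31 ≤ 52 → not valid
(17,35,58): 17+35 ≤ 58 → not valid
(13,15,26): 13+15 > 26 → valid
(12,24,35): 12+24 > 35 → valid
(23,28,47): 23+28 > 47 → valid
(22,34,50): 22+34 > 50 → valid
5 of the 8 triples form a triangle.

5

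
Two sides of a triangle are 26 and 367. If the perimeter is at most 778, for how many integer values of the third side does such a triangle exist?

Triangle inequality: 341 < x < 393. Perimeter ≤ 778 gives x ≤ 778 − 26 − 367 = 385.
So 341 < x ≤ 385; integers 342 through 385: 44 values.

44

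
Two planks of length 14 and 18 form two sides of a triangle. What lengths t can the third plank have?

By the triangle inequality, t must be less than 14 + 18 = 32 and greater than |14 − 18| = 4.

4 < t < 32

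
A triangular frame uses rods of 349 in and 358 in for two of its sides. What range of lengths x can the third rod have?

9 < x < 707

By the triangle inequality, x must be less than 349 + 358 = 707 and greater than |349 − 358| = 9.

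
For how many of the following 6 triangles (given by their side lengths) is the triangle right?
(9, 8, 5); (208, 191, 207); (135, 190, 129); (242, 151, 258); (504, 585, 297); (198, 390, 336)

2

(9,8,5): 5²+8² = 89 > 81 = 9² → acute
(208,191,207): 191²+207² = 79330 > 43264 = 208² → acute
(135,190,129): 129²+135² = 34866 < 36100 = 190² → obtuse
(242,151,258): 151²+242² = 81365 > 66564 = 258² → acute
(504,585,297): 297²+504² = 342225 = 585² → right
(198,390,336): 198²+336² = 152100 = 390² → right
2 of the 6 are right.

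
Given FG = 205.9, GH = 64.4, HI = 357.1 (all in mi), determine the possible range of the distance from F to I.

86.8 ≤ FI ≤ 627.4 mi

The maximum is all hops collinear in one direction: 205.9 + 64.4 + 357.1 = 627.4.
The longest hop is 357.1; the others sum to 270.3. Folding the others back against it leaves at least 357.1 − 270.3 = 86.8.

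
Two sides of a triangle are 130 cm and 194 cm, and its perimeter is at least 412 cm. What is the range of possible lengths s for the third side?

Triangle inequality alone gives 64 < s < 324.
The perimeter condition gives s ≥ 412 − 130 − 194 = 88.
Intersecting the two: 88 ≤ s < 324.

88 ≤ s < 324 cm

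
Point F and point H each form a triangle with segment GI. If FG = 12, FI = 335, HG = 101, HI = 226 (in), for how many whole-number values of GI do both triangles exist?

From triangle FGI: 323 < GI < 347.
From triangle HGI: 125 < GI < 327.
Intersection: 323 < GI < 327, so integers 324 through 326: 3 values.

3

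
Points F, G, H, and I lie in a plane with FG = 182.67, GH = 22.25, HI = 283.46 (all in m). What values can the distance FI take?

78.54 ≤ FI ≤ 488.38 m

The maximum is all hops collinear in one direction: 182.67 + 22.25 + 283.46 = 488.38.
The longest hop is 283.46; the others sum to 204.92. Folding the others back against it leaves at least 283.46 − 204.92 = 78.54.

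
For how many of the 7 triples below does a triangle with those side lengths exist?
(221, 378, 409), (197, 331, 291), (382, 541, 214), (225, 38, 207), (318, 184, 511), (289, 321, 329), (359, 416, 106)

6

(221,378,409): 221+378 > 409 → valid
(197,291,331): 197+291 > 331 → valid
(214,382,541): 214+382 > 541 → valid
(38,207,225): 38+207 > 225 → valid
(184,318,511): 184+318 ≤ 511 → not valid
(289,321,329): 289+321 > 329 → valid
(106,359,416): 106+359 > 416 → valid
6 of the 7 triples form a triangle.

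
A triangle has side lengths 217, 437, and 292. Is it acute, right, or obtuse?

Compare the square of the longest side to the sum of squares of the other two: 217² + 292² = 132353 < 190969 = 437².

obtuse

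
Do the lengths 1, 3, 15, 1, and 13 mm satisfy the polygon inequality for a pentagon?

A pentagon exists iff every side is shorter than the sum of the others — equivalently, the longest side is less than the sum of the rest.
Longest side 15 < 18 (sum of the remaining 4), so yes.

Yes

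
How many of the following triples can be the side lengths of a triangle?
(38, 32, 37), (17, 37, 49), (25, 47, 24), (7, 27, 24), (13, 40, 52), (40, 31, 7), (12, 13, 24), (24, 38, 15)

7

(32,37,38): 32+37 > 38 → valid
(17,37,49): 17+37 > 49 → valid
(24,25,47): 24+25 > 47 → valid
(7,24,27): 7+24 > 27 → valid
(13,40,52): 13+40 > 52 → valid
(7,31,40): 7+31 ≤ 40 → not valid
(12,13,24): 12+13 > 24 → valid
(15,24,38): 15+24 > 38 → valid
7 of the 8 triples form a triangle.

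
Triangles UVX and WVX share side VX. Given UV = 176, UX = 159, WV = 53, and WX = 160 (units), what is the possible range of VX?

From triangle UVX: |176 − 159| < VX < 176 + 159, i.e. 17 < VX < 335.
From triangle WVX: 107 < VX < 213.
Both must hold, so VX lies in the intersection.

107 < VX < 213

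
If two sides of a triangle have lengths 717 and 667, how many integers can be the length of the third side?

1333

The third side lies in the open interval (50, 1384).
Integers from 51 to 1383 inclusive: 1383 − 51 + 1 = 1333.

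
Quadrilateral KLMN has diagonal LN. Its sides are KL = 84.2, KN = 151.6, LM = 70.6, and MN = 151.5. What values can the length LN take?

80.9 < LN < 222.1

From triangle KLN: |84.2 − 151.6| < LN < 84.2 + 151.6, i.e. 67.4 < LN < 235.8.
From triangle MLN: 80.9 < LN < 222.1.
Both must hold, so LN lies in the intersection.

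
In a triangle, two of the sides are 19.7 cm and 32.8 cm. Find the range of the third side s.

By the triangle inequality, s must be less than 19.7 + 32.8 = 52.5 and greater than |19.7 − 32.8| = 13.1.

13.1 < s < 52.5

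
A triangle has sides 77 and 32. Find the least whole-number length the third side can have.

46

The third side must be strictly greater than |77 − 32| = 45.
The smallest integer above 45 is 46.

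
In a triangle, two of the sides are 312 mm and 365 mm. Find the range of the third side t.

By the triangle inequality, t must be less than 312 + 365 = 677 and greater than |312 − 365| = 53.

53 < t < 677 (mm)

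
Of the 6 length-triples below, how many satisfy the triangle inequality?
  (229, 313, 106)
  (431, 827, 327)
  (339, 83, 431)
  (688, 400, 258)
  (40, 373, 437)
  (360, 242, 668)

1

(106,229,313): 106+229 > 313 → valid
(327,431,827): 327+431 ≤ 827 → not valid
(83,339,431): 83+339 ≤ 431 → not valid
(258,400,688): 258+400 ≤ 688 → not valid
(40,373,437): 40+373 ≤ 437 → not valid
(242,360,668): 242+360 ≤ 668 → not valid
1 of the 6 triples forms a triangle.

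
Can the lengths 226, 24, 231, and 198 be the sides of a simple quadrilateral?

A quadrilateral exists iff every side is shorter than the sum of the others — equivalently, the longest side is less than the sum of the rest.
Longest side 231 < 448 (sum of the remaining 3), so yes.

Yes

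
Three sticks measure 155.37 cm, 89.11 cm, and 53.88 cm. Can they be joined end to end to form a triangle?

The longest side is 155.37, but the other two sum to only 142.99.
142.99 < 155.37, so the triangle inequality fails.

No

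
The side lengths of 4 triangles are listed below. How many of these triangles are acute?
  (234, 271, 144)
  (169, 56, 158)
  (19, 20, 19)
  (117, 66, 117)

(234,271,144): 144²+234² = 75492 > 73441 = 271² → acute
(169,56,158): 56²+158² = 28100 < 28561 = 169² → obtuse
(19,20,19): 19²+19² = 722 > 400 = 20² → acute
(117,66,117): 66²+117² = 18045 > 13689 = 117² → acute
3 of the 4 are acute.

3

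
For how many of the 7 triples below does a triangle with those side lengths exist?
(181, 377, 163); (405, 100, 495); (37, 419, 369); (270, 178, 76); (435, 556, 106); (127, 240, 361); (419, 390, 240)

(163,181,377): 163+181 ≤ 377 → not valid
(100,405,495): 100+405 > 495 → valid
(37,369,419): 37+369 ≤ 419 → not valid
(76,178,270): 76+178 ≤ 270 → not valid
(106,435,556): 106+435 ≤ 556 → not valid
(127,240,361): 127+240 > 361 → valid
(240,390,419): 240+390 > 419 → valid
3 of the 7 triples form a triangle.

3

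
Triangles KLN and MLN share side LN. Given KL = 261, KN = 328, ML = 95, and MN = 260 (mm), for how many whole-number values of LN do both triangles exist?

189

From triangle KLN: 67 < LN < 589.
From triangle MLN: 165 < LN < 355.
Intersection: 165 < LN < 355, so integers 166 through 354: 189 values.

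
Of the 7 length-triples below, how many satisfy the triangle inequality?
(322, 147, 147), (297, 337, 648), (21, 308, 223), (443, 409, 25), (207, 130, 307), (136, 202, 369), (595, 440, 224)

(147,147,322): 147+147 ≤ 322 → not valid
(297,337,648): 297+337 ≤ 648 → not valid
(21,223,308): 21+223 ≤ 308 → not valid
(25,409,443): 25+409 ≤ 443 → not valid
(130,207,307): 130+207 > 307 → valid
(136,202,369): 136+202 ≤ 369 → not valid
(224,440,595): 224+440 > 595 → valid
2 of the 7 triples form a triangle.

2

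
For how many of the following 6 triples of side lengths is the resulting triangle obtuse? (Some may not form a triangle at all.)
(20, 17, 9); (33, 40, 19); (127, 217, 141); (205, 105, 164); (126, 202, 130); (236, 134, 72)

(20,17,9): 9²+17² = 370 < 400 = 20² → obtuse
(33,40,19): 19²+33² = 1450 < 1600 = 40² → obtuse
(127,217,141): 127²+141² = 36010 < 47089 = 217² → obtuse
(205,105,164): 105²+164² = 37921 < 42025 = 205² → obtuse
(126,202,130): 126²+130² = 32776 < 40804 = 202² → obtuse
(236,134,72): 72+134 ≤ 236, not a triangle
5 of the 6 are obtuse.

5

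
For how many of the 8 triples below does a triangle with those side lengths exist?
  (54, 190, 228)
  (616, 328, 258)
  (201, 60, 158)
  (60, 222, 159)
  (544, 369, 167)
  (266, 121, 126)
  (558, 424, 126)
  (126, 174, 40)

2

(54,190,228): 54+190 > 228 → valid
(258,328,616): 258+328 ≤ 616 → not valid
(60,158,201): 60+158 > 201 → valid
(60,159,222): 60+159 ≤ 222 → not valid
(167,369,544): 167+369 ≤ 544 → not valid
(121,126,266): 121+126 ≤ 266 → not valid
(126,424,558): 126+424 ≤ 558 → not valid
(40,126,174): 40+126 ≤ 174 → not valid
2 of the 8 triples form a triangle.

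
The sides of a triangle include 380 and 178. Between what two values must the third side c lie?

By the triangle inequality, c must be less than 380 + 178 = 558 and greater than |380 − 178| = 202.

202 < c < 558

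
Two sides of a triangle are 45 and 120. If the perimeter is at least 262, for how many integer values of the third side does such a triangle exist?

68

Triangle inequality: 75 < x < 165. Perimeter ≥ 262 gives x ≥ 262 − 45 − 120 = 97.
So 97 ≤ x < 165; integers 97 through 164: 68 values.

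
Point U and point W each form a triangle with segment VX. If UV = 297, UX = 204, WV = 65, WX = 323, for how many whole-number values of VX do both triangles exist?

From triangle UVX: 93 < VX < 501.
From triangle WVX: 258 < VX < 388.
Intersection: 258 < VX < 388, so integers 259 through 387: 129 values.

129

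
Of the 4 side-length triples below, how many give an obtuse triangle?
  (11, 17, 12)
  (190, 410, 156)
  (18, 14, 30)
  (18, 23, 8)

(11,17,12): 11²+12² = 265 < 289 = 17² → obtuse
(190,410,156): 156+190 ≤ 410, not a triangle
(18,14,30): 14²+18² = 520 < 900 = 30² → obtuse
(18,23,8): 8²+18² = 388 < 529 = 23² → obtuse
3 of the 4 are obtuse.

3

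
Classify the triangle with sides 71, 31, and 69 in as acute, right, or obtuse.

acute

Compare the square of the longest side to the sum of squares of the other two: 31² + 69² = 5722 > 5041 = 71².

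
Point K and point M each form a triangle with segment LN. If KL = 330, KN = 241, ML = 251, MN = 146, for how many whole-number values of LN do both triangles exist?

From triangle KLN: 89 < LN < 571.
From triangle MLN: 105 < LN < 397.
Intersection: 105 < LN < 397, so integers 106 through 396: 291 values.

291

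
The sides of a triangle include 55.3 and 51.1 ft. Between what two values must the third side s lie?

By the triangle inequality, s must be less than 55.3 + 51.1 = 106.4 and greater than |55.3 − 51.1| = 4.2.

4.2 < s < 106.4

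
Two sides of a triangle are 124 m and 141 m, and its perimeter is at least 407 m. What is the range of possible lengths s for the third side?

142 ≤ s < 265

Triangle inequality alone gives 17 < s < 265.
The perimeter condition gives s ≥ 407 − 124 − 141 = 142.
Intersecting the two: 142 ≤ s < 265.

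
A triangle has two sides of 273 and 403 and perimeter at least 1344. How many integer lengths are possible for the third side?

8

Triangle inequality: 130 < x < 676. Perimeter ≥ 1344 gives x ≥ 1344 − 273 − 403 = 668.
So 668 ≤ x < 676; integers 668 through 675: 8 values.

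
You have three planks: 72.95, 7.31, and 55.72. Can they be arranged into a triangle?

The longest side is 72.95, but the other two sum to only 63.03.
63.03 < 72.95, so the triangle inequality fails.

No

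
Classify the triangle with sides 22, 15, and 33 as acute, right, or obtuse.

obtuse

Compare the square of the longest side to the sum of squares of the other two: 15² + 22² = 709 < 1089 = 33².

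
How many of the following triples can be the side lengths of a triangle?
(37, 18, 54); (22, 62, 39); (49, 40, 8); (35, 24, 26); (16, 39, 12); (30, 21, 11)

(18,37,54): 18+37 > 54 → valid
(22,39,62): 22+39 ≤ 62 → not valid
(8,40,49): 8+40 ≤ 49 → not valid
(24,26,35): 24+26 > 35 → valid
(12,16,39): 12+16 ≤ 39 → not valid
(11,21,30): 11+21 > 30 → valid
3 of the 6 triples form a triangle.

3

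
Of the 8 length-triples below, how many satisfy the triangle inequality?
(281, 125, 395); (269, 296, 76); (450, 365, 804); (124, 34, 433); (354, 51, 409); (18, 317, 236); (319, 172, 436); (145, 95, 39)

(125,281,395): 125+281 > 395 → valid
(76,269,296): 76+269 > 296 → valid
(365,450,804): 365+450 > 804 → valid
(34,124,433): 34+124 ≤ 433 → not valid
(51,354,409): 51+354 ≤ 409 → not valid
(18,236,317): 18+236 ≤ 317 → not valid
(172,319,436): 172+319 > 436 → valid
(39,95,145): 39+95 ≤ 145 → not valid
4 of the 8 triples form a triangle.

4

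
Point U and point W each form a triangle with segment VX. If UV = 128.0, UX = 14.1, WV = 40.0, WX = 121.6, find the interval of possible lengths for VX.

113.9 < VX < 142.1

From triangle UVX: |128.0 − 14.1| < VX < 128.0 + 14.1, i.e. 113.9 < VX < 142.1.
From triangle WVX: 81.6 < VX < 161.6.
Both must hold, so VX lies in the intersection.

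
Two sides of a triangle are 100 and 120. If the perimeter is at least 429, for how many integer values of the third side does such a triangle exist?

11

Triangle inequality: 20 < x < 220. Perimeter ≥ 429 gives x ≥ 429 − 100 − 120 = 209.
So 209 ≤ x < 220; integers 209 through 219: 11 values.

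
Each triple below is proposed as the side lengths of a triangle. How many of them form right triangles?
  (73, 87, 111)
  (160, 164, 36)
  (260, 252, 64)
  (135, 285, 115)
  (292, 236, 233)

2

(73,87,111): 73²+87² = 12898 > 12321 = 111² → acute
(160,164,36): 36²+160² = 26896 = 164² → right
(260,252,64): 64²+252² = 67600 = 260² → right
(135,285,115): 115+135 ≤ 285, not a triangle
(292,236,233): 233²+236² = 109985 > 85264 = 292² → acute
2 of the 5 are right.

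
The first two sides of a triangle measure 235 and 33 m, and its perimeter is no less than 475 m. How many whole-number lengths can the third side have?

Triangle inequality: 202 < x < 268. Perimeter ≥ 475 gives x ≥ 475 − 235 − 33 = 207.
So 207 ≤ x < 268; integers 207 through 267: 61 values.

61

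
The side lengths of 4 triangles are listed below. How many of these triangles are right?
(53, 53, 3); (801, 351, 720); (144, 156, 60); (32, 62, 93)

(53,53,3): 3²+53² = 2818 > 2809 = 53² → acute
(801,351,720): 351²+720² = 641601 = 801² → right
(144,156,60): 60²+144² = 24336 = 156² → right
(32,62,93): 32²+62² = 4868 < 8649 = 93² → obtuse
2 of the 4 are right.

2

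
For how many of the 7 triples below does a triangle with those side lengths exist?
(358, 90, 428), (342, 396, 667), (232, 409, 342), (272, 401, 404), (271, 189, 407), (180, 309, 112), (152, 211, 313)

6

(90,358,428): 90+358 > 428 → valid
(342,396,667): 342+396 > 667 → valid
(232,342,409): 232+342 > 409 → valid
(272,401,404): 272+401 > 404 → valid
(189,271,407): 189+271 > 407 → valid
(112,180,309): 112+180 ≤ 309 → not valid
(152,211,313): 152+211 > 313 → valid
6 of the 7 triples form a triangle.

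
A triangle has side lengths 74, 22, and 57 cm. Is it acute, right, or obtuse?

Compare the square of the longest side to the sum of squares of the other two: 22² + 57² = 3733 < 5476 = 74².

obtuse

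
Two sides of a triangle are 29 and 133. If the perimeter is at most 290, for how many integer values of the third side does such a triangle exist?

24

Triangle inequality: 104 < x < 162. Perimeter ≤ 290 gives x ≤ 290 − 29 − 133 = 128.
So 104 < x ≤ 128; integers 105 through 128: 24 values.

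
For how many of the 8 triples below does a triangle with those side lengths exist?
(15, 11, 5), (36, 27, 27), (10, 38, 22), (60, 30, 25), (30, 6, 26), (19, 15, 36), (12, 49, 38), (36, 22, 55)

5

(5,11,15): 5+11 > 15 → valid
(27,27,36): 27+27 > 36 → valid
(10,22,38): 10+22 ≤ 38 → not valid
(25,30,60): 25+30 ≤ 60 → not valid
(6,26,30): 6+26 > 30 → valid
(15,19,36): 15+19 ≤ 36 → not valid
(12,38,49): 12+38 > 49 → valid
(22,36,55): 22+36 > 55 → valid
5 of the 8 triples form a triangle.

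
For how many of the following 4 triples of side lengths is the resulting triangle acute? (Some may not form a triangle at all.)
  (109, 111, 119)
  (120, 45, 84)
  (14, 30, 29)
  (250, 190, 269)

3

(109,111,119): 109²+111² = 24202 > 14161 = 119² → acute
(120,45,84): 45²+84² = 9081 < 14400 = 120² → obtuse
(14,30,29): 14²+29² = 1037 > 900 = 30² → acute
(250,190,269): 190²+250² = 98600 > 72361 = 269² → acute
3 of the 4 are acute.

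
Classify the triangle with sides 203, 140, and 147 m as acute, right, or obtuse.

Compare the square of the longest side to the sum of squares of the other two: 140² + 147² = 41209 = 203².

right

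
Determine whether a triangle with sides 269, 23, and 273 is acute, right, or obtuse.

obtuse

Compare the square of the longest side to the sum of squares of the other two: 23² + 269² = 72890 < 74529 = 273².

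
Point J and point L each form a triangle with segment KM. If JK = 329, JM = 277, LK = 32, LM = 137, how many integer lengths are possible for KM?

63

From triangle JKM: 52 < KM < 606.
From triangle LKM: 105 < KM < 169.
Intersection: 105 < KM < 169, so integers 106 through 168: 63 values.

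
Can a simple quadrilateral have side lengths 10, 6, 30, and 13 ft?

No

For a quadrilateral, each side must be shorter than the sum of the others.
Here the longest side is 30, but the remaining 3 sides sum to only 29.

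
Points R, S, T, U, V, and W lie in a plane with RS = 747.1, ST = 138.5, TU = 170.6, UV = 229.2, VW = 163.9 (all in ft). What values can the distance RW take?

44.9 ≤ RW ≤ 1449.3 ft

The maximum is all hops collinear in one direction: 747.1 + 138.5 + 170.6 + 229.2 + 163.9 = 1449.3.
The longest hop is 747.1; the others sum to 702.2. Folding the others back against it leaves at least 747.1 − 702.2 = 44.9.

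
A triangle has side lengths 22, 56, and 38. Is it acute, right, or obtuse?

Compare the square of the longest side to the sum of squares of the other two: 22² + 38² = 1928 < 3136 = 56².

obtuse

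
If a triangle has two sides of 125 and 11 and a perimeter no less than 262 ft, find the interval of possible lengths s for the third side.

Triangle inequality alone gives 114 < s < 136.
The perimeter condition gives s ≥ 262 − 125 − 11 = 126.
Intersecting the two: 126 ≤ s < 136.

126 ≤ s < 136 ft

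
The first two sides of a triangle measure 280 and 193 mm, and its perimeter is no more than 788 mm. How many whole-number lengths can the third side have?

228

Triangle inequality: 87 < x < 473. Perimeter ≤ 788 gives x ≤ 788 − 280 − 193 = 315.
So 87 < x ≤ 315; integers 88 through 315: 228 values.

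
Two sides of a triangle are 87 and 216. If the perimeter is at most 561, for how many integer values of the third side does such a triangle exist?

Triangle inequality: 129 < x < 303. Perimeter ≤ 561 gives x ≤ 561 − 87 − 216 = 258.
So 129 < x ≤ 258; integers 130 through 258: 129 values.

129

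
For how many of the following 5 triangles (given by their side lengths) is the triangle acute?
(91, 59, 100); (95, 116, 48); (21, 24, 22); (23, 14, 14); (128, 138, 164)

(91,59,100): 59²+91² = 11762 > 10000 = 100² → acute
(95,116,48): 48²+95² = 11329 < 13456 = 116² → obtuse
(21,24,22): 21²+22² = 925 > 576 = 24² → acute
(23,14,14): 14²+14² = 392 < 529 = 23² → obtuse
(128,138,164): 128²+138² = 35428 > 26896 = 164² → acute
3 of the 5 are acute.

3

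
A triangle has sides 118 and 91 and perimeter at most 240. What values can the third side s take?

27 < s ≤ 31

Triangle inequality alone gives 27 < s < 209.
The perimeter condition gives s ≤ 240 − 118 − 91 = 31.
Intersecting the two: 27 < s ≤ 31.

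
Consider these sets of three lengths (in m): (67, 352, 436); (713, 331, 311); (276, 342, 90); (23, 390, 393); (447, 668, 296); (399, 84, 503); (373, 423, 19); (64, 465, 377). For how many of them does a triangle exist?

3

(67,352,436): 67+352 ≤ 436 → not valid
(311,331,713): 311+331 ≤ 713 → not valid
(90,276,342): 90+276 > 342 → valid
(23,390,393): 23+390 > 393 → valid
(296,447,668): 296+447 > 668 → valid
(84,399,503): 84+399 ≤ 503 → not valid
(19,373,423): 19+373 ≤ 423 → not valid
(64,377,465): 64+377 ≤ 465 → not valid
3 of the 8 triples form a triangle.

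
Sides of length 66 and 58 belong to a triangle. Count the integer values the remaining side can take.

115

The third side lies in the open interval (8, 124).
Integers from 9 to 123 inclusive: 123 − 9 + 1 = 115.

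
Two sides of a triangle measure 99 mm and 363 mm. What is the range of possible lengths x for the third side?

264 < x < 462

By the triangle inequality, x must be less than 99 + 363 = 462 and greater than |99 − 363| = 264.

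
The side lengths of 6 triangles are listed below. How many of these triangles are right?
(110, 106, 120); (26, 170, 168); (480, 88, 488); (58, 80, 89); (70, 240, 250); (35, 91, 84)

4

(110,106,120): 106²+110² = 23336 > 14400 = 120² → acute
(26,170,168): 26²+168² = 28900 = 170² → right
(480,88,488): 88²+480² = 238144 = 488² → right
(58,80,89): 58²+80² = 9764 > 7921 = 89² → acute
(70,240,250): 70²+240² = 62500 = 250² → right
(35,91,84): 35²+84² = 8281 = 91² → right
4 of the 6 are right.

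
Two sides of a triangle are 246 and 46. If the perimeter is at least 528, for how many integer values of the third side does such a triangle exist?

56

Triangle inequality: 200 < x < 292. Perimeter ≥ 528 gives x ≥ 528 − 246 − 46 = 236.
So 236 ≤ x < 292; integers 236 through 291: 56 values.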